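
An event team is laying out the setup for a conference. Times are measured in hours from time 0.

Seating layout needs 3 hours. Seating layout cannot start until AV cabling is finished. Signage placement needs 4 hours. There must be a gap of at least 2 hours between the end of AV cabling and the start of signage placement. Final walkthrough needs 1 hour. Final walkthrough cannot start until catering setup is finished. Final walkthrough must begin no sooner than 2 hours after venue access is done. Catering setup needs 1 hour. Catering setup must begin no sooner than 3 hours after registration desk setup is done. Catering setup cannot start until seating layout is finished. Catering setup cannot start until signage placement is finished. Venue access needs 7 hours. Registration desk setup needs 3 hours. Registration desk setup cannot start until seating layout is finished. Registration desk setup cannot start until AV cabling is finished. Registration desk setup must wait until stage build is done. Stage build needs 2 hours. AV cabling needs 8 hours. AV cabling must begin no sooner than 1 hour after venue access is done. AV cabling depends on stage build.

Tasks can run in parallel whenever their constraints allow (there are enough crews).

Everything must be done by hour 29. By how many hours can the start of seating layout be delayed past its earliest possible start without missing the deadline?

2

Stage build can start immediately at hour 0; it finishes at hour 2.
Venue access can start immediately at hour 0; it finishes at hour 7.
AV cabling cannot start until venue access (finishes hour 7, plus 1-hour gap → hour 8); stage build (finishes hour 2). The controlling bound is hour 8, so AV cabling finishes at 8 + 8 = hour 16.
Seating layout waits on AV cabling (finishes hour 16), so it starts at hour 16 and finishes at 16 + 3 = hour 19.

Working backward from the deadline:
Final walkthrough has no dependents, so it just needs to finish by hour 29. Starting by 29 − 1 = hour 28 achieves that.
Since final walkthrough (must start by hour 28) depends on it, catering setup must finish by hour 28. Backing off its 1-hour duration gives a latest start of hour 27.
Registration desk setup has to be done before catering setup (must start by hour 27, minus 3-hour gap → hour 24). That means finishing by hour 24, i.e. starting by 24 − 3 = hour 21.
For seating layout: registration desk setup (must start by hour 21); catering setup (must start by hour 27). The most restrictive is hour 21; with a 3-hour duration, seating layout must start by hour 18.
So seating layout can start as early as hour 16 and as late as hour 18, giving 18 − 16 = 2 hours of slack.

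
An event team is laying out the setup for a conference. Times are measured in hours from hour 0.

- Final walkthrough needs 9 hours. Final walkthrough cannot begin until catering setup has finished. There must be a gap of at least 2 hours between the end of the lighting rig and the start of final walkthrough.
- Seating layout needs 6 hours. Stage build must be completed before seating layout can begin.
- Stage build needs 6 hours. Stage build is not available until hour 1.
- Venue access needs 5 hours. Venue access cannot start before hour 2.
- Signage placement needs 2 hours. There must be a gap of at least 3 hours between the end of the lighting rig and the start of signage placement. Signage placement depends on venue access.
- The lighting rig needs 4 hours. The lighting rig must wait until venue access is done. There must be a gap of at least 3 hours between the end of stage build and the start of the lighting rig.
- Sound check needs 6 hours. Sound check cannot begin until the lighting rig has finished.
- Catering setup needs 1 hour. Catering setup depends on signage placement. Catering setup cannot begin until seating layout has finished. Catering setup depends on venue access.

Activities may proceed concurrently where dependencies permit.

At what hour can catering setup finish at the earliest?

20

After its own release at hour 1, stage build can start at hour 1 and finishes at hour 7.
Seating layout cannot begin until stage build (finishes hour 7). It runs from hour 7 to 7 + 6 = hour 13.
After its own release at hour 2, venue access can start at hour 2 and finishes at hour 7.
The lighting rig cannot start until venue access (finishes hour 7); stage build (finishes hour 7, plus 3-hour gap → hour 10). The controlling bound is hour 10, so the lighting rig finishes at 10 + 4 = hour 14.
For signage placement: the lighting rig (finishes hour 14, plus 3-hour gap → hour 17); venue access (finishes hour 7). Taking the maximum gives a start of hour 17, and it finishes at 17 + 2 = hour 19.
Catering setup cannot start until signage placement (finishes hour 19); seating layout (finishes hour 13); venue access (finishes hour 7). The controlling bound is hour 19, so catering setup finishes at 19 + 1 = hour 20.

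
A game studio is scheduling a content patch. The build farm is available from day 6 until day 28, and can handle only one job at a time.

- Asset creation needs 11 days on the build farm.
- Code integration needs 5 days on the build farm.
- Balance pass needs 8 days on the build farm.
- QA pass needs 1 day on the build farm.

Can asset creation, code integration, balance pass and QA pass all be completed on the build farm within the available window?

The build farm window is 28 − 6 = 22 days.
Running back to back, the jobs need 11 + 5 + 8 + 1 = 25 days on the build farm.
Since 25 > 22, they cannot all fit.

No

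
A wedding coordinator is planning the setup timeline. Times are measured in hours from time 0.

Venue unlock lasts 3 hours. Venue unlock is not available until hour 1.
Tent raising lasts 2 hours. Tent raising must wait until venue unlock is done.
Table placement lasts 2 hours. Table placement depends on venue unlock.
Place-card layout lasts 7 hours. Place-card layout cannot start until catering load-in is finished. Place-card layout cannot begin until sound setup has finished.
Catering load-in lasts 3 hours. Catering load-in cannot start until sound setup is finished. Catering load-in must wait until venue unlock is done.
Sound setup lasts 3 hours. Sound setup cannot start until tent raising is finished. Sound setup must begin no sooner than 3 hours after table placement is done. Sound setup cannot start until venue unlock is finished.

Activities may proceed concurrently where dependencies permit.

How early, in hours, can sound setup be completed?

Venue unlock cannot begin until its own release at hour 1. It runs from hour 1 to 1 + 3 = hour 4.
Table placement waits on venue unlock (finishes hour 4), so it starts at hour 4 and finishes at 4 + 2 = hour 6.
Tent raising cannot begin until venue unlock (finishes hour 4). It runs from hour 4 to 4 + 2 = hour 6.
Sound setup needs all of tent raising (finishes hour 6); table placement (finishes hour 6, plus 3-hour gap → hour 9); venue unlock (finishes hour 4). That puts its earliest start at hour 9; it finishes at 9 + 3 = hour 12.

12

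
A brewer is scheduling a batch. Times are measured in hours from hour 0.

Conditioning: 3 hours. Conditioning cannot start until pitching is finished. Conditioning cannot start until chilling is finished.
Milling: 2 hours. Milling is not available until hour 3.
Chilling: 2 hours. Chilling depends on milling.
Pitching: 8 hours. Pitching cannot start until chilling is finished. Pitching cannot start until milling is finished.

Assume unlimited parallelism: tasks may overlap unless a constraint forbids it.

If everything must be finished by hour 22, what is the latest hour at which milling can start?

7

Conditioning has no dependents, so it just needs to finish by hour 22. Starting by 22 − 3 = hour 19 achieves that.
Pitching feeds into conditioning (must start by hour 19); so pitching must finish by hour 19 and therefore start by hour 11.
Chilling feeds pitching (must start by hour 11); conditioning (must start by hour 19). Taking the minimum, chilling must finish by hour 11 and start by 11 − 2 = hour 9.
Milling must finish in time for chilling (must start by hour 9); pitching (must start by hour 11). The tightest is hour 9, so milling must start by 9 − 2 = hour 7.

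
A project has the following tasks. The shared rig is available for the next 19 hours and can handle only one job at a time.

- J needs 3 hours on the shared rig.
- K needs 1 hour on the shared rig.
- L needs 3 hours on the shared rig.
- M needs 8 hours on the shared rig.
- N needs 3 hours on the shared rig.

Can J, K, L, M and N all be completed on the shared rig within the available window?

Running back to back, the jobs need 3 + 1 + 3 + 8 + 3 = 18 hours on the shared rig.
Since 18 ≤ 19, they fit within the window.

Yes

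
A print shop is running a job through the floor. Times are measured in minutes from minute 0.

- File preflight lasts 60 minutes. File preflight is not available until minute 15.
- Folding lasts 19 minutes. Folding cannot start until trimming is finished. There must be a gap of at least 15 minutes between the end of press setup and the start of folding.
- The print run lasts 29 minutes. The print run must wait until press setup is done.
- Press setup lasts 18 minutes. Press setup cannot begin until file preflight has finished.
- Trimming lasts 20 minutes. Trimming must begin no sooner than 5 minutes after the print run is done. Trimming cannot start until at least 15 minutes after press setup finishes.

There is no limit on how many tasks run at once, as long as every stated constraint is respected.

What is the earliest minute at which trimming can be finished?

After its own release at minute 15, file preflight can start at minute 15 and finishes at minute 75.
After file preflight (finishes minute 75), press setup can start at minute 75 and finishes at minute 93.
After press setup (finishes minute 93), the print run can start at minute 93 and finishes at minute 122.
Trimming has to wait for the print run (finishes minute 122, plus 5-minute gap → minute 127); press setup (finishes minute 93, plus 15-minute gap → minute 108). The latest of these is minute 127, so trimming runs minute 127 to 127 + 20 = minute 147.

147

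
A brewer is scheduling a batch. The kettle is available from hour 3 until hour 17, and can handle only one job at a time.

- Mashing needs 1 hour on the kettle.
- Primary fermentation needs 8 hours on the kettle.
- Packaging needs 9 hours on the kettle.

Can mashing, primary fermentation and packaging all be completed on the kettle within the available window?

No

The kettle window is 17 − 3 = 14 hours.
Running back to back, the jobs need 1 + 8 + 9 = 18 hours on the kettle.
Since 18 > 14, they cannot all fit.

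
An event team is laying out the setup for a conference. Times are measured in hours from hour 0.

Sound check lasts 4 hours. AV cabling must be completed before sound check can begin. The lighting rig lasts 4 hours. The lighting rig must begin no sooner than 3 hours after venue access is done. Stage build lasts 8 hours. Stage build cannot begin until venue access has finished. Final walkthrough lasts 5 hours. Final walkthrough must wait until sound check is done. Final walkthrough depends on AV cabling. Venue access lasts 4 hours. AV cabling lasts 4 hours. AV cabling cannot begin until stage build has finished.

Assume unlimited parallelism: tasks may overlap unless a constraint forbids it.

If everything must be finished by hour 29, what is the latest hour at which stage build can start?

To finish by hour 29, final walkthrough (duration 5) must start no later than hour 24.
Sound check has to be done before final walkthrough (must start by hour 24). That means finishing by hour 24, i.e. starting by 24 − 4 = hour 20.
AV cabling feeds sound check (must start by hour 20); final walkthrough (must start by hour 24). Taking the minimum, AV cabling must finish by hour 20 and start by 20 − 4 = hour 16.
Stage build feeds into AV cabling (must start by hour 16); so stage build must finish by hour 16 and therefore start by hour 8.

8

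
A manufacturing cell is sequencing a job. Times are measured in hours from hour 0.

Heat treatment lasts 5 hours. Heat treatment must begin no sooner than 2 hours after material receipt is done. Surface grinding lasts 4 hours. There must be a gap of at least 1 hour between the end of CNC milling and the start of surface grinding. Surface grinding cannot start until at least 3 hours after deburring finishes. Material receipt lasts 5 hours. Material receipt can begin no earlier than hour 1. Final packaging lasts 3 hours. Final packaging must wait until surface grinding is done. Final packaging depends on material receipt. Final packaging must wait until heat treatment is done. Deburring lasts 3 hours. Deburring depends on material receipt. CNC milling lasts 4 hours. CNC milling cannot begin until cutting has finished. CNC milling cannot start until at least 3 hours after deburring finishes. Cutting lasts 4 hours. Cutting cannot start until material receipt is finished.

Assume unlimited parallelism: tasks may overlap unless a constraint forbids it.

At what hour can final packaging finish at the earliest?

24

After its own release at hour 1, material receipt can start at hour 1 and finishes at hour 6.
Heat treatment cannot begin until material receipt (finishes hour 6, plus 2-hour gap → hour 8). It runs from hour 8 to 8 + 5 = hour 13.
Deburring waits on material receipt (finishes hour 6), so it starts at hour 6 and finishes at 6 + 3 = hour 9.
After material receipt (finishes hour 6), cutting can start at hour 6 and finishes at hour 10.
CNC milling cannot start until cutting (finishes hour 10); deburring (finishes hour 9, plus 3-hour gap → hour 12). The controlling bound is hour 12, so CNC milling finishes at 12 + 4 = hour 16.
Surface grinding cannot start until CNC milling (finishes hour 16, plus 1-hour gap → hour 17); deburring (finishes hour 9, plus 3-hour gap → hour 12). The controlling bound is hour 17, so surface grinding finishes at 17 + 4 = hour 21.
Final packaging has to wait for surface grinding (finishes hour 21); material receipt (finishes hour 6); heat treatment (finishes hour 13). The latest of these is hour 21, so final packaging runs hour 21 to 21 + 3 = hour 24.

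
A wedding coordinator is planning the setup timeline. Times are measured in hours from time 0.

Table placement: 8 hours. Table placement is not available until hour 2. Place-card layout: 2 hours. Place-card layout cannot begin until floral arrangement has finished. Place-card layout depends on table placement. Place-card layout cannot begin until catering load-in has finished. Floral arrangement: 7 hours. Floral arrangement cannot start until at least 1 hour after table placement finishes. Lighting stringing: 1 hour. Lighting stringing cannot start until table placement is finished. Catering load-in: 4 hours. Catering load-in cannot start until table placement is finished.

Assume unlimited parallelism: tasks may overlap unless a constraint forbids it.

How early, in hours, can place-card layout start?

Table placement waits on its own release at hour 2, so it starts at hour 2 and finishes at 2 + 8 = hour 10.
After table placement (finishes hour 10), catering load-in can start at hour 10 and finishes at hour 14.
Floral arrangement waits on table placement (finishes hour 10, plus 1-hour gap → hour 11), so it starts at hour 11 and finishes at 11 + 7 = hour 18.
Place-card layout waits on floral arrangement (finishes hour 18); table placement (finishes hour 10); catering load-in (finishes hour 14). The latest of these is hour 18, which is the earliest place-card layout can start.

18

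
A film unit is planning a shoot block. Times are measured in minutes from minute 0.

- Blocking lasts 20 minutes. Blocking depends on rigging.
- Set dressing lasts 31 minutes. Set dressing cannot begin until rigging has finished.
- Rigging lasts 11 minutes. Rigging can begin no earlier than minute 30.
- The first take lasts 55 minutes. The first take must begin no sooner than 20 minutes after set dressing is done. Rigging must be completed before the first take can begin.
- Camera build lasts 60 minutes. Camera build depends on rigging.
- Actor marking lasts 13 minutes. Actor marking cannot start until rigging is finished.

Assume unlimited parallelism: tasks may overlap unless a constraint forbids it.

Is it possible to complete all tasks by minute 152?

Rigging cannot begin until its own release at minute 30. It runs from minute 30 to 30 + 11 = minute 41.
Actor marking cannot begin until rigging (finishes minute 41). It runs from minute 41 to 41 + 13 = minute 54.
Blocking cannot begin until rigging (finishes minute 41). It runs from minute 41 to 41 + 20 = minute 61.
Camera build waits on rigging (finishes minute 41), so it starts at minute 41 and finishes at 41 + 60 = minute 101.
After rigging (finishes minute 41), set dressing can start at minute 41 and finishes at minute 72.
The first take cannot start until set dressing (finishes minute 72, plus 20-minute gap → minute 92); rigging (finishes minute 41). The controlling bound is minute 92, so the first take finishes at 92 + 55 = minute 147.
Every task is finished by minute 147, which is no later than the deadline of 152, so the schedule is feasible.

Yes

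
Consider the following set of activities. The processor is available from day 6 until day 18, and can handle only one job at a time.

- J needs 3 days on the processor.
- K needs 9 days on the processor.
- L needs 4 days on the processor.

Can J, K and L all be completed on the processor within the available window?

No

The processor window is 18 − 6 = 12 days.
Running back to back, the jobs need 3 + 9 + 4 = 16 days on the processor.
Since 16 > 12, they cannot all fit.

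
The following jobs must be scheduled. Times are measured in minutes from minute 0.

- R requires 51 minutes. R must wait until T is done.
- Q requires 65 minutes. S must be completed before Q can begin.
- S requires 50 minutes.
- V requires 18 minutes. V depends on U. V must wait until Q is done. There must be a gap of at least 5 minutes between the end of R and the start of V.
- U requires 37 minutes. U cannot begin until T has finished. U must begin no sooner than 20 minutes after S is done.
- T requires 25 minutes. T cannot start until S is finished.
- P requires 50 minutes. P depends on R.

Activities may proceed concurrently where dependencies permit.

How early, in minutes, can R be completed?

126

S has no prerequisites, so it starts at minute 0 and finishes at minute 50.
After S (finishes minute 50), T can start at minute 50 and finishes at minute 75.
After T (finishes minute 75), R can start at minute 75 and finishes at minute 126.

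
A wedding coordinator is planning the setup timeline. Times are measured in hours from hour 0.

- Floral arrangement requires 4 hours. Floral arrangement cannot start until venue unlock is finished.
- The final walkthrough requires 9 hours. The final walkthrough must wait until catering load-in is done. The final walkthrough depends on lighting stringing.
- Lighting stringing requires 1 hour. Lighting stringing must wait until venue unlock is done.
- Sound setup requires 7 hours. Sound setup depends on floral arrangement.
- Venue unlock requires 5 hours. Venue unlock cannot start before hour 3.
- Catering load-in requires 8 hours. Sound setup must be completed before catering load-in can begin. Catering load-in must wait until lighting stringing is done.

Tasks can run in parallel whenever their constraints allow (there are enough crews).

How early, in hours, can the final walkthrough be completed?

36

After its own release at hour 3, venue unlock can start at hour 3 and finishes at hour 8.
Lighting stringing cannot begin until venue unlock (finishes hour 8). It runs from hour 8 to 8 + 1 = hour 9.
Floral arrangement cannot begin until venue unlock (finishes hour 8). It runs from hour 8 to 8 + 4 = hour 12.
After floral arrangement (finishes hour 12), sound setup can start at hour 12 and finishes at hour 19.
Catering load-in cannot start until sound setup (finishes hour 19); lighting stringing (finishes hour 9). The controlling bound is hour 19, so catering load-in finishes at 19 + 8 = hour 27.
For the final walkthrough: catering load-in (finishes hour 27); lighting stringing (finishes hour 9). Taking the maximum gives a start of hour 27, and it finishes at 27 + 9 = hour 36.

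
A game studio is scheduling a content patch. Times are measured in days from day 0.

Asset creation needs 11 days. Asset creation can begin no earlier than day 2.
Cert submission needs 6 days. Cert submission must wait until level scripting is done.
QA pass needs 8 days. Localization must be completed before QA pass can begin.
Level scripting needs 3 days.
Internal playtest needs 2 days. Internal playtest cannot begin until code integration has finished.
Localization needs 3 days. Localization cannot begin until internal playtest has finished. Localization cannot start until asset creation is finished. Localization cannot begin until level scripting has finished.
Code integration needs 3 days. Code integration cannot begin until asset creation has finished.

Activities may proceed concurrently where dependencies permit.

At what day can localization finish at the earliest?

Level scripting can start immediately at day 0; it finishes at day 3.
After its own release at day 2, asset creation can start at day 2 and finishes at day 13.
Code integration waits on asset creation (finishes day 13), so it starts at day 13 and finishes at 13 + 3 = day 16.
After code integration (finishes day 16), internal playtest can start at day 16 and finishes at day 18.
Localization cannot start until internal playtest (finishes day 18); asset creation (finishes day 13); level scripting (finishes day 3). The controlling bound is day 18, so localization finishes at 18 + 3 = day 21.

21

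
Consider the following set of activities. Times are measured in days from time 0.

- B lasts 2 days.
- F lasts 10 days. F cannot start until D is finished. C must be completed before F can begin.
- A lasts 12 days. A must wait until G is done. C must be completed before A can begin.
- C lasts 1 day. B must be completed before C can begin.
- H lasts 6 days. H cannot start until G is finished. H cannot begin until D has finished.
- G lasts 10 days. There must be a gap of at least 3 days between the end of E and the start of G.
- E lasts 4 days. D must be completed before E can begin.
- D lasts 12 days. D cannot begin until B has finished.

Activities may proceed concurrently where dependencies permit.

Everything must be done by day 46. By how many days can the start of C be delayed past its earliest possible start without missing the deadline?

B has no prerequisites, so it starts at day 0 and finishes at day 2.
After B (finishes day 2), C can start at day 2 and finishes at day 3.

Working backward from the deadline:
A has no dependents, so it just needs to finish by day 46. Starting by 46 − 12 = day 34 achieves that.
To finish by day 46, F (duration 10) must start no later than day 36.
C has several dependents: A (must start by day 34); F (must start by day 36). The earliest of those limits is day 34, so C must start by 34 − 1 = day 33.
So C can start as early as day 2 and as late as day 33, giving 33 − 2 = 31 days of slack.

31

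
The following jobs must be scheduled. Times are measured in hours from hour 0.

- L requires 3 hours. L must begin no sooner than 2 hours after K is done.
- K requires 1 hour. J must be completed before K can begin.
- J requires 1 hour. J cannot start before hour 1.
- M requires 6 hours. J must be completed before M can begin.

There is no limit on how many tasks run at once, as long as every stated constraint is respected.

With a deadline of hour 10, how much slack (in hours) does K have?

J waits on its own release at hour 1, so it starts at hour 1 and finishes at 1 + 1 = hour 2.
K cannot begin until J (finishes hour 2). It runs from hour 2 to 2 + 1 = hour 3.

Working backward from the deadline:
To finish by hour 10, L (duration 3) must start no later than hour 7.
Since L (must start by hour 7, minus 2-hour gap → hour 5) depends on it, K must finish by hour 5. Backing off its 1-hour duration gives a latest start of hour 4.
So K can start as early as hour 2 and as late as hour 4, giving 4 − 2 = 2 hours of slack.

2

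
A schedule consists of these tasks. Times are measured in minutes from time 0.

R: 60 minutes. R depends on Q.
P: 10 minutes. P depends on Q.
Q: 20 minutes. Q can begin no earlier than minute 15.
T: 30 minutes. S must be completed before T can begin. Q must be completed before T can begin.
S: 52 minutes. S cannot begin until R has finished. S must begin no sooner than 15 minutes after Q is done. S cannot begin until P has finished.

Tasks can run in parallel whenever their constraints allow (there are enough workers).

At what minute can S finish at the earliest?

147

Q waits on its own release at minute 15, so it starts at minute 15 and finishes at 15 + 20 = minute 35.
After Q (finishes minute 35), R can start at minute 35 and finishes at minute 95.
After Q (finishes minute 35), P can start at minute 35 and finishes at minute 45.
S cannot start until R (finishes minute 95); Q (finishes minute 35, plus 15-minute gap → minute 50); P (finishes minute 45). The controlling bound is minute 95, so S finishes at 95 + 52 = minute 147.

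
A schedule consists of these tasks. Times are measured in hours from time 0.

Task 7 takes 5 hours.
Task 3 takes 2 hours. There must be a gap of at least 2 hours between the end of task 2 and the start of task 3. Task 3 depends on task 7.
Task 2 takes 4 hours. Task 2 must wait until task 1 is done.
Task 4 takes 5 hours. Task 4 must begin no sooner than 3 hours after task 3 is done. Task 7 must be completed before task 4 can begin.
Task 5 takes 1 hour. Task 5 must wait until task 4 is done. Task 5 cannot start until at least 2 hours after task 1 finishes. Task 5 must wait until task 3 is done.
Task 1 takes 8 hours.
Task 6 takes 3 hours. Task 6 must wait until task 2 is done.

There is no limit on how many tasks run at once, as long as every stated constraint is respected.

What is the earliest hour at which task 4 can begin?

Nothing blocks task 7, so it runs from hour 0 to hour 5.
Nothing blocks task 1, so it runs from hour 0 to hour 8.
After task 1 (finishes hour 8), task 2 can start at hour 8 and finishes at hour 12.
For task 3: task 2 (finishes hour 12, plus 2-hour gap → hour 14); task 7 (finishes hour 5). Taking the maximum gives a start of hour 14, and it finishes at 14 + 2 = hour 16.
Task 4 waits on task 3 (finishes hour 16, plus 3-hour gap → hour 19); task 7 (finishes hour 5). The latest of these is hour 19, which is the earliest task 4 can start.

19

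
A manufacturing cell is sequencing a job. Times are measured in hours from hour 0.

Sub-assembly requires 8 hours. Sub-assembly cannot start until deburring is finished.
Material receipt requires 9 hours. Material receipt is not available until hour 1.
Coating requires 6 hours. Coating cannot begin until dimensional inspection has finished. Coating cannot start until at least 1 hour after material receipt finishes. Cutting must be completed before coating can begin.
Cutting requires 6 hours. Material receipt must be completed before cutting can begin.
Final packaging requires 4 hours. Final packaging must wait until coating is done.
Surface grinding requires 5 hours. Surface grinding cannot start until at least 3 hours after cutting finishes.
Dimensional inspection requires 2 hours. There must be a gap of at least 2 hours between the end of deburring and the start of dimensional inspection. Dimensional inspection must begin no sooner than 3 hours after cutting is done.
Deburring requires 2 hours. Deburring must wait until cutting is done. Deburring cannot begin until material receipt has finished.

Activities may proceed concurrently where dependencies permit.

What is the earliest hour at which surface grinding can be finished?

Material receipt waits on its own release at hour 1, so it starts at hour 1 and finishes at 1 + 9 = hour 10.
Cutting waits on material receipt (finishes hour 10), so it starts at hour 10 and finishes at 10 + 6 = hour 16.
After cutting (finishes hour 16, plus 3-hour gap → hour 19), surface grinding can start at hour 19 and finishes at hour 24.

24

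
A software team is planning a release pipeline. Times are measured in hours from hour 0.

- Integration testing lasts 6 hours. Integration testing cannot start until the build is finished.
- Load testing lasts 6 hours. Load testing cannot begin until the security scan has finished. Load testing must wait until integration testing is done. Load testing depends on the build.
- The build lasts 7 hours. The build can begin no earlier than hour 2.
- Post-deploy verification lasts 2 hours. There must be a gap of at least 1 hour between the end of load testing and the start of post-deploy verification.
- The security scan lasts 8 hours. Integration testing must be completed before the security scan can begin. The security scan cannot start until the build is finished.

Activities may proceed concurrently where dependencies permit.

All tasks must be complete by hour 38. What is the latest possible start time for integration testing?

15

Post-deploy verification has no dependents, so it just needs to finish by hour 38. Starting by 38 − 2 = hour 36 achieves that.
Load testing feeds into post-deploy verification (must start by hour 36, minus 1-hour gap → hour 35); so load testing must finish by hour 35 and therefore start by hour 29.
The security scan must finish before load testing (must start by hour 29). With an 8-hour duration, the security scan must start by 29 − 8 = hour 21.
For integration testing: the security scan (must start by hour 21); load testing (must start by hour 29). The most restrictive is hour 21; with a 6-hour duration, integration testing must start by hour 15.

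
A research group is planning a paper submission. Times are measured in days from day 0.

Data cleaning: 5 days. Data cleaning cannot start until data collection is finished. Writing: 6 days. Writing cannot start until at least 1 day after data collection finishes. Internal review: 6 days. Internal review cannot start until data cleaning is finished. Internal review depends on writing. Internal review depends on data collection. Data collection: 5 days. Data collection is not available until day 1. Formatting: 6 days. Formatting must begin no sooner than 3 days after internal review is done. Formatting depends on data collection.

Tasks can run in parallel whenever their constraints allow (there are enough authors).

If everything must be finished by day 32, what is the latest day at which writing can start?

11

Formatting has no dependents, so it just needs to finish by day 32. Starting by 32 − 6 = day 26 achieves that.
Internal review must finish before formatting (must start by day 26, minus 3-day gap → day 23). With a 6-day duration, internal review must start by 23 − 6 = day 17.
Since internal review (must start by day 17) depends on it, writing must finish by day 17. Backing off its 6-day duration gives a latest start of day 11.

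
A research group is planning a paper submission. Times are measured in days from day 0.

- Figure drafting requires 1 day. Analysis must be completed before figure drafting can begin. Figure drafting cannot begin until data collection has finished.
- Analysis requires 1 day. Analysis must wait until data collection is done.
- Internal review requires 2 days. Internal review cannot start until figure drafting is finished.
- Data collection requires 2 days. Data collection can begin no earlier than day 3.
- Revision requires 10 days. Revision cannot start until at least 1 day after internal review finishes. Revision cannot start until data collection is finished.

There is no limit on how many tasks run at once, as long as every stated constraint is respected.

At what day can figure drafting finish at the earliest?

After its own release at day 3, data collection can start at day 3 and finishes at day 5.
Analysis waits on data collection (finishes day 5), so it starts at day 5 and finishes at 5 + 1 = day 6.
Figure drafting has to wait for analysis (finishes day 6); data collection (finishes day 5). The latest of these is day 6, so figure drafting runs day 6 to 6 + 1 = day 7.

7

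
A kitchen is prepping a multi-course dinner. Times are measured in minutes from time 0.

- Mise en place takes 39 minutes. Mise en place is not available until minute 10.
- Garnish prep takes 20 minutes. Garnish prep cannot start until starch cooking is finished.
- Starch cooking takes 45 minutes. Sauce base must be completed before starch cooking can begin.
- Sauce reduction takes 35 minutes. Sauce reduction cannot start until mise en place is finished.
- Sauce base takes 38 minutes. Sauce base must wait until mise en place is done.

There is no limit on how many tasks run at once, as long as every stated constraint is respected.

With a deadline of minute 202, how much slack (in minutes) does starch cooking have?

50

Mise en place cannot begin until its own release at minute 10. It runs from minute 10 to 10 + 39 = minute 49.
After mise en place (finishes minute 49), sauce base can start at minute 49 and finishes at minute 87.
Starch cooking cannot begin until sauce base (finishes minute 87). It runs from minute 87 to 87 + 45 = minute 132.

Working backward from the deadline:
Garnish prep has no dependents, so it just needs to finish by minute 202. Starting by 202 − 20 = minute 182 achieves that.
Starch cooking feeds into garnish prep (must start by minute 182); so starch cooking must finish by minute 182 and therefore start by minute 137.
So starch cooking can start as early as minute 87 and as late as minute 137, giving 137 − 87 = 50 minutes of slack.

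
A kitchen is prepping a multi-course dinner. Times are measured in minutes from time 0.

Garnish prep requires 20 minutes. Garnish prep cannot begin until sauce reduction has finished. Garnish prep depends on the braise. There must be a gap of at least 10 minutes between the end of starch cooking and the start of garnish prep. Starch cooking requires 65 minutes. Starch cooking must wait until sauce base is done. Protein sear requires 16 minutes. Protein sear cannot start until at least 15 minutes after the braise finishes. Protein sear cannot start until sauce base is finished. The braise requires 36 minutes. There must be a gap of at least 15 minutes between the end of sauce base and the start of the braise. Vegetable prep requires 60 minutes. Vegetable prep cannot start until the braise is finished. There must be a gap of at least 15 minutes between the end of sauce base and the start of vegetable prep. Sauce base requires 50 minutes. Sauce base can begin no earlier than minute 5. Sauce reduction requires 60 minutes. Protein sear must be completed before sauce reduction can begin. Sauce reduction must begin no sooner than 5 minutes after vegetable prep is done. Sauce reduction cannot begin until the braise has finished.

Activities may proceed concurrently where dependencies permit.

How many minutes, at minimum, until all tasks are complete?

Sauce base cannot begin until its own release at minute 5. It runs from minute 5 to 5 + 50 = minute 55.
Starch cooking cannot begin until sauce base (finishes minute 55). It runs from minute 55 to 55 + 65 = minute 120.
The braise waits on sauce base (finishes minute 55, plus 15-minute gap → minute 70), so it starts at minute 70 and finishes at 70 + 36 = minute 106.
For vegetable prep: the braise (finishes minute 106); sauce base (finishes minute 55, plus 15-minute gap → minute 70). Taking the maximum gives a start of minute 106, and it finishes at 106 + 60 = minute 166.
Protein sear cannot start until the braise (finishes minute 106, plus 15-minute gap → minute 121); sauce base (finishes minute 55). The controlling bound is minute 121, so protein sear finishes at 121 + 16 = minute 137.
For sauce reduction: protein sear (finishes minute 137); vegetable prep (finishes minute 166, plus 5-minute gap → minute 171); the braise (finishes minute 106). Taking the maximum gives a start of minute 171, and it finishes at 171 + 60 = minute 231.
Garnish prep needs all of sauce reduction (finishes minute 231); the braise (finishes minute 106); starch cooking (finishes minute 120, plus 10-minute gap → minute 130). That puts its earliest start at minute 231; it finishes at 231 + 20 = minute 251.
All tasks are finished once the last one completes. Finish times: Sauce base at 55, The braise at 106, Protein sear at 137, Vegetable prep at 166, Sauce reduction at 231, Starch cooking at 120, Garnish prep at 251. The latest is minute 251.

251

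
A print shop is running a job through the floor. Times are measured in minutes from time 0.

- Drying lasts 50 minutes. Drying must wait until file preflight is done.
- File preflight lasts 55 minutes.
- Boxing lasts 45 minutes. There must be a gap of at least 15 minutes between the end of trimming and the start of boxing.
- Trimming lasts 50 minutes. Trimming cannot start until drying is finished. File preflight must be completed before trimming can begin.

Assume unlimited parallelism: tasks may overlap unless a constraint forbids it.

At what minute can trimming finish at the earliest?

155

File preflight has no prerequisites, so it starts at minute 0 and finishes at minute 55.
After file preflight (finishes minute 55), drying can start at minute 55 and finishes at minute 105.
Trimming cannot start until drying (finishes minute 105); file preflight (finishes minute 55). The controlling bound is minute 105, so trimming finishes at 105 + 50 = minute 155.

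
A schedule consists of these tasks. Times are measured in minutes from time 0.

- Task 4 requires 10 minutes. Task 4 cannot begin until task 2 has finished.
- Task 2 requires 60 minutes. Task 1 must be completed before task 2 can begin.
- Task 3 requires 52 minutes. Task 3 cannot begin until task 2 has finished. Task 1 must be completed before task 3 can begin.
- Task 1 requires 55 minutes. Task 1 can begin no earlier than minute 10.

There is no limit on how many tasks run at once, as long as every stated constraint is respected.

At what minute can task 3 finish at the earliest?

Task 1 waits on its own release at minute 10, so it starts at minute 10 and finishes at 10 + 55 = minute 65.
Task 2 waits on task 1 (finishes minute 65), so it starts at minute 65 and finishes at 65 + 60 = minute 125.
Task 3 cannot start until task 2 (finishes minute 125); task 1 (finishes minute 65). The controlling bound is minute 125, so task 3 finishes at 125 + 52 = minute 177.

177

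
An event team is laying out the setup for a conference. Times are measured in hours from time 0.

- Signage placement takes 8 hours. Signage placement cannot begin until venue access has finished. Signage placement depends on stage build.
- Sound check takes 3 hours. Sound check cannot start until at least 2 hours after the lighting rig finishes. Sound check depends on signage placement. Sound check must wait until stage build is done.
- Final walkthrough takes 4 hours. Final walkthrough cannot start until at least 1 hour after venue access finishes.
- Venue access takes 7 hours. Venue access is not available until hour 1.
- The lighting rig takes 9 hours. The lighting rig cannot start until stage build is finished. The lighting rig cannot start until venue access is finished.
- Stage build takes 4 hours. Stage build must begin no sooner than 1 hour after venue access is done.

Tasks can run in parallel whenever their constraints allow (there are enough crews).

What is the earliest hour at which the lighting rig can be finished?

Venue access waits on its own release at hour 1, so it starts at hour 1 and finishes at 1 + 7 = hour 8.
Stage build waits on venue access (finishes hour 8, plus 1-hour gap → hour 9), so it starts at hour 9 and finishes at 9 + 4 = hour 13.
The lighting rig has to wait for stage build (finishes hour 13); venue access (finishes hour 8). The latest of these is hour 13, so the lighting rig runs hour 13 to 13 + 9 = hour 22.

22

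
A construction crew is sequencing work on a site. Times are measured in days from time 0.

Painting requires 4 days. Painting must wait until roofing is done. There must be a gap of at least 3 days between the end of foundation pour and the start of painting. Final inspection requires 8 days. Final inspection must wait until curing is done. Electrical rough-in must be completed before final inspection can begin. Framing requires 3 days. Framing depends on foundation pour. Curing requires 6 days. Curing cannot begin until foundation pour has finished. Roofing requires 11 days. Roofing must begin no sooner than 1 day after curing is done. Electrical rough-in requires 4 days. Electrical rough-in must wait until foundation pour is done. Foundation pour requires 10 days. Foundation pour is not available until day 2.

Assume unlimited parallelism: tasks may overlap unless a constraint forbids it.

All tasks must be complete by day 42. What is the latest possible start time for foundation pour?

10

Painting must finish by day 42; it takes 4 days, so it must start by 42 − 4 = day 38.
Since painting (must start by day 38) depends on it, roofing must finish by day 38. Backing off its 11-day duration gives a latest start of day 27.
Nothing follows final inspection; the deadline of day 42 is its only limit. It must start by 42 − 8 = day 34.
Curing feeds roofing (must start by day 27, minus 1-day gap → day 26); final inspection (must start by day 34). Taking the minimum, curing must finish by day 26 and start by 26 − 6 = day 20.
Framing has no dependents, so it just needs to finish by day 42. Starting by 42 − 3 = day 39 achieves that.
Electrical rough-in has to be done before final inspection (must start by day 34). That means finishing by day 34, i.e. starting by 34 − 4 = day 30.
Foundation pour has several dependents: curing (must start by day 20); framing (must start by day 39); electrical rough-in (must start by day 30); painting (must start by day 38, minus 3-day gap → day 35). The earliest of those limits is day 20, so foundation pour must start by 20 − 10 = day 10.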